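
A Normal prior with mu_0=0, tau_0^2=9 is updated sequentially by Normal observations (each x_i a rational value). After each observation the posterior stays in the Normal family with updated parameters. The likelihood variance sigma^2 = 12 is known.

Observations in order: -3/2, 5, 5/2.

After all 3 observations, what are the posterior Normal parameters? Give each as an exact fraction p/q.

mu_0=18/13, tau_0^2=36/13

obs 1: x=-3/2 → posterior Normal(-9/14, 36/7)
obs 2: x=5 → posterior Normal(21/20, 18/5)
obs 3: x=5/2 → posterior Normal(18/13, 36/13)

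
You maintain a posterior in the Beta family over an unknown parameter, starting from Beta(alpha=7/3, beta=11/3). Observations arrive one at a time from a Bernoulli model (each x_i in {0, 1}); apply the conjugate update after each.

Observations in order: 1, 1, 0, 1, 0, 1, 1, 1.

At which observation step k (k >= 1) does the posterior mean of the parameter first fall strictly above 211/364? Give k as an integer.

obs 1: x=1 → posterior Beta(10/3, 11/3)
obs 2: x=1 → posterior Beta(13/3, 11/3)
obs 3: x=0 → posterior Beta(13/3, 14/3)
obs 4: x=1 → posterior Beta(16/3, 14/3)
obs 5: x=0 → posterior Beta(16/3, 17/3)
obs 6: x=1 → posterior Beta(19/3, 17/3)
obs 7: x=1 → posterior Beta(22/3, 17/3)
obs 8: x=1 → posterior Beta(25/3, 17/3)

k = 8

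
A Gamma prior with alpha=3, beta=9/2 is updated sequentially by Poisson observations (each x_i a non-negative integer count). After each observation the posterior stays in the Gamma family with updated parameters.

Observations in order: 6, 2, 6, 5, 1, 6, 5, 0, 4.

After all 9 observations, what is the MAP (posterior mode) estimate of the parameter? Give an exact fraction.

obs 1: x=6 → posterior Gamma(9, 11/2)
obs 2: x=2 → posterior Gamma(11, 13/2)
obs 3: x=6 → posterior Gamma(17, 15/2)
obs 4: x=5 → posterior Gamma(22, 17/2)
obs 5: x=1 → posterior Gamma(23, 19/2)
obs 6: x=6 → posterior Gamma(29, 21/2)
obs 7: x=5 → posterior Gamma(34, 23/2)
obs 8: x=0 → posterior Gamma(34, 25/2)
obs 9: x=4 → posterior Gamma(38, 27/2)

74/27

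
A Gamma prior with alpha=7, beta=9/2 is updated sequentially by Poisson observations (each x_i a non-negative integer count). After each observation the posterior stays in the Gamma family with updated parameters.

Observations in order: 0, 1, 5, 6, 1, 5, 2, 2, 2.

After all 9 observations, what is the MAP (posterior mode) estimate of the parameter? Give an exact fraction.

obs 1: x=0 → posterior Gamma(7, 11/2)
obs 2: x=1 → posterior Gamma(8, 13/2)
obs 3: x=5 → posterior Gamma(13, 15/2)
obs 4: x=6 → posterior Gamma(19, 17/2)
obs 5: x=1 → posterior Gamma(20, 19/2)
obs 6: x=5 → posterior Gamma(25, 21/2)
obs 7: x=2 → posterior Gamma(27, 23/2)
obs 8: x=2 → posterior Gamma(29, 25/2)
obs 9: x=2 → posterior Gamma(31, 27/2)

20/9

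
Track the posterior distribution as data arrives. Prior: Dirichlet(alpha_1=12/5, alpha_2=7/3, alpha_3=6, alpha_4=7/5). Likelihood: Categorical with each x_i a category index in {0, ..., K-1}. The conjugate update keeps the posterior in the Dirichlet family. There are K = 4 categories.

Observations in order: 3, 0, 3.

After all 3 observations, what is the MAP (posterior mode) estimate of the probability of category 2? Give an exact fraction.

obs 1: x=3 → posterior Dirichlet(12/5, 7/3, 6, 12/5)
obs 2: x=0 → posterior Dirichlet(17/5, 7/3, 6, 12/5)
obs 3: x=3 → posterior Dirichlet(17/5, 7/3, 6, 17/5)

75/167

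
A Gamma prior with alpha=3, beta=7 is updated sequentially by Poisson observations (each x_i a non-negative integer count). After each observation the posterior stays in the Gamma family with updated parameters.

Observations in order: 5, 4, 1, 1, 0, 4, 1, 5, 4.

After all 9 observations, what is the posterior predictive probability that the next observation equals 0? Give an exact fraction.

5192296858534827628530496329220096/28351092476867700887730107366063041

obs 1: x=5 → posterior Gamma(8, 8)
obs 2: x=4 → posterior Gamma(12, 9)
obs 3: x=1 → posterior Gamma(13, 10)
obs 4: x=1 → posterior Gamma(14, 11)
obs 5: x=0 → posterior Gamma(14, 12)
obs 6: x=4 → posterior Gamma(18, 13)
obs 7: x=1 → posterior Gamma(19, 14)
obs 8: x=5 → posterior Gamma(24, 15)
obs 9: x=4 → posterior Gamma(28, 16)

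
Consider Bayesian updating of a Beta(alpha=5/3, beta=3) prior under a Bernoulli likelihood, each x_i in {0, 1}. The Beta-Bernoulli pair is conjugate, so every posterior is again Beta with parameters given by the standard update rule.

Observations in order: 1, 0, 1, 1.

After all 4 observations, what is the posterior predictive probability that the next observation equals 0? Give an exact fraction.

obs 1: x=1 → posterior Beta(8/3, 3)
obs 2: x=0 → posterior Beta(8/3, 4)
obs 3: x=1 → posterior Beta(11/3, 4)
obs 4: x=1 → posterior Beta(14/3, 4)

6/13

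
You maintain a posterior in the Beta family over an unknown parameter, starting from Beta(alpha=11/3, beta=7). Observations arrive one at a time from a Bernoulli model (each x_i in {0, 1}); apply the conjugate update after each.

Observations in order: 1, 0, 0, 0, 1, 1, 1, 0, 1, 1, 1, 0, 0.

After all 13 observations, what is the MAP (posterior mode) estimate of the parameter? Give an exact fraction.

29/65

obs 1: x=1 → posterior Beta(14/3, 7)
obs 2: x=0 → posterior Beta(14/3, 8)
obs 3: x=0 → posterior Beta(14/3, 9)
obs 4: x=0 → posterior Beta(14/3, 10)
obs 5: x=1 → posterior Beta(17/3, 10)
obs 6: x=1 → posterior Beta(20/3, 10)
obs 7: x=1 → posterior Beta(23/3, 10)
obs 8: x=0 → posterior Beta(23/3, 11)
obs 9: x=1 → posterior Beta(26/3, 11)
obs 10: x=1 → posterior Beta(29/3, 11)
obs 11: x=1 → posterior Beta(32/3, 11)
obs 12: x=0 → posterior Beta(32/3, 12)
obs 13: x=0 → posterior Beta(32/3, 13)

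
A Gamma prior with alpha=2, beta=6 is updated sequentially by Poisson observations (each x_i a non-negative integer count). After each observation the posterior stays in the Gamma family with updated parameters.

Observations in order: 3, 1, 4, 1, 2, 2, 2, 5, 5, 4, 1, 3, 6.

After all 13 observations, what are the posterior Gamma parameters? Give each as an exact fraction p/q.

obs 1: x=3 → posterior Gamma(5, 7)
obs 2: x=1 → posterior Gamma(6, 8)
obs 3: x=4 → posterior Gamma(10, 9)
obs 4: x=1 → posterior Gamma(11, 10)
obs 5: x=2 → posterior Gamma(13, 11)
obs 6: x=2 → posterior Gamma(15, 12)
obs 7: x=2 → posterior Gamma(17, 13)
obs 8: x=5 → posterior Gamma(22, 14)
obs 9: x=5 → posterior Gamma(27, 15)
obs 10: x=4 → posterior Gamma(31, 16)
obs 11: x=1 → posterior Gamma(32, 17)
obs 12: x=3 → posterior Gamma(35, 18)
obs 13: x=6 → posterior Gamma(41, 19)

alpha=41, beta=19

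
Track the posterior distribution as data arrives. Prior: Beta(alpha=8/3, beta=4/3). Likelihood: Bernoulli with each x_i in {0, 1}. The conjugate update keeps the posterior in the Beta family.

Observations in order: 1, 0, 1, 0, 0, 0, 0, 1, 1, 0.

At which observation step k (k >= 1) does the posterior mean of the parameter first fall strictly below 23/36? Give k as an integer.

obs 1: x=1 → posterior Beta(11/3, 4/3)
obs 2: x=0 → posterior Beta(11/3, 7/3)
obs 3: x=1 → posterior Beta(14/3, 7/3)
obs 4: x=0 → posterior Beta(14/3, 10/3)
obs 5: x=0 → posterior Beta(14/3, 13/3)
obs 6: x=0 → posterior Beta(14/3, 16/3)
obs 7: x=0 → posterior Beta(14/3, 19/3)
obs 8: x=1 → posterior Beta(17/3, 19/3)
obs 9: x=1 → posterior Beta(20/3, 19/3)
obs 10: x=0 → posterior Beta(20/3, 22/3)

k = 2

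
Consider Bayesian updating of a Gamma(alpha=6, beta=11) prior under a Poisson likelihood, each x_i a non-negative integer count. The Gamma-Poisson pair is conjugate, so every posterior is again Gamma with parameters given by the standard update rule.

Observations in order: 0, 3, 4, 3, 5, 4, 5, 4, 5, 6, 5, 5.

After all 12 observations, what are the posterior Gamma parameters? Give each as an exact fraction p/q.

alpha=55, beta=23

obs 1: x=0 → posterior Gamma(6, 12)
obs 2: x=3 → posterior Gamma(9, 13)
obs 3: x=4 → posterior Gamma(13, 14)
obs 4: x=3 → posterior Gamma(16, 15)
obs 5: x=5 → posterior Gamma(21, 16)
obs 6: x=4 → posterior Gamma(25, 17)
obs 7: x=5 → posterior Gamma(30, 18)
obs 8: x=4 → posterior Gamma(34, 19)
obs 9: x=5 → posterior Gamma(39, 20)
obs 10: x=6 → posterior Gamma(45, 21)
obs 11: x=5 → posterior Gamma(50, 22)
obs 12: x=5 → posterior Gamma(55, 23)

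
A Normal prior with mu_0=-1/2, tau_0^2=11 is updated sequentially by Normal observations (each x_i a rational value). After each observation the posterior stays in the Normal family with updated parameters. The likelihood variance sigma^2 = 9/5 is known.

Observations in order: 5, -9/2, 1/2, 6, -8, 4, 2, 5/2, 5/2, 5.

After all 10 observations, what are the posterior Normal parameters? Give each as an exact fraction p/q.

mu_0=1641/1118, tau_0^2=99/559

obs 1: x=5 → posterior Normal(541/128, 99/64)
obs 2: x=-9/2 → posterior Normal(23/119, 99/119)
obs 3: x=1/2 → posterior Normal(101/348, 33/58)
obs 4: x=6 → posterior Normal(761/458, 99/229)
obs 5: x=-8 → posterior Normal(-119/568, 99/284)
obs 6: x=4 → posterior Normal(107/226, 33/113)
obs 7: x=2 → posterior Normal(541/788, 99/394)
obs 8: x=5/2 → posterior Normal(408/449, 99/449)
obs 9: x=5/2 → posterior Normal(1091/1008, 11/56)
obs 10: x=5 → posterior Normal(1641/1118, 99/559)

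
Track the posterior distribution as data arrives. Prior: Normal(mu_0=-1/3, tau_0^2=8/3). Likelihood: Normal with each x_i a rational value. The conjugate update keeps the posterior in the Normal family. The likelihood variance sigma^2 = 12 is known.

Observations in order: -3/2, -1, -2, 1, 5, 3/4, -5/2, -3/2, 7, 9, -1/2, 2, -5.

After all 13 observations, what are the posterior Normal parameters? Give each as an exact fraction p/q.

mu_0=37/70, tau_0^2=24/35

obs 1: x=-3/2 → posterior Normal(-6/11, 24/11)
obs 2: x=-1 → posterior Normal(-8/13, 24/13)
obs 3: x=-2 → posterior Normal(-4/5, 8/5)
obs 4: x=1 → posterior Normal(-10/17, 24/17)
obs 5: x=5 → posterior Normal(0, 24/19)
obs 6: x=3/4 → posterior Normal(1/14, 8/7)
obs 7: x=-5/2 → posterior Normal(-7/46, 24/23)
obs 8: x=-3/2 → posterior Normal(-13/50, 24/25)
obs 9: x=7 → posterior Normal(5/18, 8/9)
obs 10: x=9 → posterior Normal(51/58, 24/29)
obs 11: x=-1/2 → posterior Normal(49/62, 24/31)
obs 12: x=2 → posterior Normal(19/22, 8/11)
obs 13: x=-5 → posterior Normal(37/70, 24/35)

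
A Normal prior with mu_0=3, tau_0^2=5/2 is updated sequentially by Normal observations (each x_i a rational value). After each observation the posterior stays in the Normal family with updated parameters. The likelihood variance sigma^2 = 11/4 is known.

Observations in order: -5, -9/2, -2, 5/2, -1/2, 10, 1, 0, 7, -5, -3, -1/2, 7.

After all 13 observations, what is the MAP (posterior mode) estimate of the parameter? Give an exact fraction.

103/141

obs 1: x=-5 → posterior Normal(-17/21, 55/42)
obs 2: x=-9/2 → posterior Normal(-2, 55/62)
obs 3: x=-2 → posterior Normal(-2, 55/82)
obs 4: x=5/2 → posterior Normal(-19/17, 55/102)
obs 5: x=-1/2 → posterior Normal(-62/61, 55/122)
obs 6: x=10 → posterior Normal(38/71, 55/142)
obs 7: x=1 → posterior Normal(16/27, 55/162)
obs 8: x=0 → posterior Normal(48/91, 55/182)
obs 9: x=7 → posterior Normal(118/101, 55/202)
obs 10: x=-5 → posterior Normal(68/111, 55/222)
obs 11: x=-3 → posterior Normal(38/121, 5/22)
obs 12: x=-1/2 → posterior Normal(33/131, 55/262)
obs 13: x=7 → posterior Normal(103/141, 55/282)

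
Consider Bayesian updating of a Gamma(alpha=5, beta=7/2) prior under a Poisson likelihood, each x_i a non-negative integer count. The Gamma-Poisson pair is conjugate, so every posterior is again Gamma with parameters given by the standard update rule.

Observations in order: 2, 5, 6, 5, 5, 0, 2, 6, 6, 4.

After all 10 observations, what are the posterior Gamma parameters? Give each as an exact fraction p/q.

alpha=46, beta=27/2

obs 1: x=2 → posterior Gamma(7, 9/2)
obs 2: x=5 → posterior Gamma(12, 11/2)
obs 3: x=6 → posterior Gamma(18, 13/2)
obs 4: x=5 → posterior Gamma(23, 15/2)
obs 5: x=5 → posterior Gamma(28, 17/2)
obs 6: x=0 → posterior Gamma(28, 19/2)
obs 7: x=2 → posterior Gamma(30, 21/2)
obs 8: x=6 → posterior Gamma(36, 23/2)
obs 9: x=6 → posterior Gamma(42, 25/2)
obs 10: x=4 → posterior Gamma(46, 27/2)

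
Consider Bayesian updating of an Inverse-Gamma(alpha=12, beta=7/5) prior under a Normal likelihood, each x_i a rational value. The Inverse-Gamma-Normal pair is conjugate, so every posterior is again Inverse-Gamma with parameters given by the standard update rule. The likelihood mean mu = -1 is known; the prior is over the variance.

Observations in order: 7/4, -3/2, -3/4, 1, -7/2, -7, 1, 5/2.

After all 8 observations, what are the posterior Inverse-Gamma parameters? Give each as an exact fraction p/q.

alpha=16, beta=2927/80

obs 1: x=7/4 → posterior Inverse-Gamma(25/2, 829/160)
obs 2: x=-3/2 → posterior Inverse-Gamma(13, 849/160)
obs 3: x=-3/4 → posterior Inverse-Gamma(27/2, 427/80)
obs 4: x=1 → posterior Inverse-Gamma(14, 587/80)
obs 5: x=-7/2 → posterior Inverse-Gamma(29/2, 837/80)
obs 6: x=-7 → posterior Inverse-Gamma(15, 2277/80)
obs 7: x=1 → posterior Inverse-Gamma(31/2, 2437/80)
obs 8: x=5/2 → posterior Inverse-Gamma(16, 2927/80)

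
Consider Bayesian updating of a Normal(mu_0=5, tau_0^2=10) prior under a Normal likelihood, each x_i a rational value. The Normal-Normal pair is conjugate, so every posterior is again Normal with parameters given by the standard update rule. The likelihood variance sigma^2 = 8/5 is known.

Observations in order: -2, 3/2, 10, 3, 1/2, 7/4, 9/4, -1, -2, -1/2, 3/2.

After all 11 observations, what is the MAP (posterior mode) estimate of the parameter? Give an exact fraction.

obs 1: x=-2 → posterior Normal(-30/29, 40/29)
obs 2: x=3/2 → posterior Normal(5/36, 20/27)
obs 3: x=10 → posterior Normal(515/158, 40/79)
obs 4: x=3 → posterior Normal(665/208, 5/13)
obs 5: x=1/2 → posterior Normal(115/43, 40/129)
obs 6: x=7/4 → posterior Normal(1555/616, 20/77)
obs 7: x=9/4 → posterior Normal(445/179, 40/179)
obs 8: x=-1 → posterior Normal(35/17, 10/51)
obs 9: x=-2 → posterior Normal(370/229, 40/229)
obs 10: x=-1/2 → posterior Normal(715/508, 20/127)
obs 11: x=3/2 → posterior Normal(395/279, 40/279)

395/279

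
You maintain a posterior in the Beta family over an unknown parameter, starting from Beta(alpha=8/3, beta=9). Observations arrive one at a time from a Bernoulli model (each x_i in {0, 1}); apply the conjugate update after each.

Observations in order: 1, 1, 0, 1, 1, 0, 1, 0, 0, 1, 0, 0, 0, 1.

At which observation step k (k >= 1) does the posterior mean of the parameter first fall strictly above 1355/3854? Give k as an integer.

k = 4

obs 1: x=1 → posterior Beta(11/3, 9)
obs 2: x=1 → posterior Beta(14/3, 9)
obs 3: x=0 → posterior Beta(14/3, 10)
obs 4: x=1 → posterior Beta(17/3, 10)
obs 5: x=1 → posterior Beta(20/3, 10)
obs 6: x=0 → posterior Beta(20/3, 11)
obs 7: x=1 → posterior Beta(23/3, 11)
obs 8: x=0 → posterior Beta(23/3, 12)
obs 9: x=0 → posterior Beta(23/3, 13)
obs 10: x=1 → posterior Beta(26/3, 13)
obs 11: x=0 → posterior Beta(26/3, 14)
obs 12: x=0 → posterior Beta(26/3, 15)
obs 13: x=0 → posterior Beta(26/3, 16)
obs 14: x=1 → posterior Beta(29/3, 16)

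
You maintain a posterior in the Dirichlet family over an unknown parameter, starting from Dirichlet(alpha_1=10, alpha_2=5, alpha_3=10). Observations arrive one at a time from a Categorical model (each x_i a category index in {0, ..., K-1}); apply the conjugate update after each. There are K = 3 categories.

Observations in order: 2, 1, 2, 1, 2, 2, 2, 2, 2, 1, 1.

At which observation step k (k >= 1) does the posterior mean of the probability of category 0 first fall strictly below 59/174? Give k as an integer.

k = 5

obs 1: x=2 → posterior Dirichlet(10, 5, 11)
obs 2: x=1 → posterior Dirichlet(10, 6, 11)
obs 3: x=2 → posterior Dirichlet(10, 6, 12)
obs 4: x=1 → posterior Dirichlet(10, 7, 12)
obs 5: x=2 → posterior Dirichlet(10, 7, 13)
obs 6: x=2 → posterior Dirichlet(10, 7, 14)
obs 7: x=2 → posterior Dirichlet(10, 7, 15)
obs 8: x=2 → posterior Dirichlet(10, 7, 16)
obs 9: x=2 → posterior Dirichlet(10, 7, 17)
obs 10: x=1 → posterior Dirichlet(10, 8, 17)
obs 11: x=1 → posterior Dirichlet(10, 9, 17)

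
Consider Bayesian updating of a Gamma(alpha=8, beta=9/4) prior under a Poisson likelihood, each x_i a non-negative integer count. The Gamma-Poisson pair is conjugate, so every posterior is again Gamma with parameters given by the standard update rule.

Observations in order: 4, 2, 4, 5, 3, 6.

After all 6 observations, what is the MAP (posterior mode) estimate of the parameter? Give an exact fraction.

124/33

obs 1: x=4 → posterior Gamma(12, 13/4)
obs 2: x=2 → posterior Gamma(14, 17/4)
obs 3: x=4 → posterior Gamma(18, 21/4)
obs 4: x=5 → posterior Gamma(23, 25/4)
obs 5: x=3 → posterior Gamma(26, 29/4)
obs 6: x=6 → posterior Gamma(32, 33/4)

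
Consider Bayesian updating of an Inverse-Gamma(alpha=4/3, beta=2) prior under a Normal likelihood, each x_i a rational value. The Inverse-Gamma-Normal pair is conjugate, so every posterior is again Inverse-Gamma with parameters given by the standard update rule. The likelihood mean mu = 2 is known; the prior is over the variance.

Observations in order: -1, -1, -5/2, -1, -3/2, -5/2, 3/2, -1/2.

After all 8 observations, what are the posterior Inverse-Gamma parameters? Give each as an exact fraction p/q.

obs 1: x=-1 → posterior Inverse-Gamma(11/6, 13/2)
obs 2: x=-1 → posterior Inverse-Gamma(7/3, 11)
obs 3: x=-5/2 → posterior Inverse-Gamma(17/6, 169/8)
obs 4: x=-1 → posterior Inverse-Gamma(10/3, 205/8)
obs 5: x=-3/2 → posterior Inverse-Gamma(23/6, 127/4)
obs 6: x=-5/2 → posterior Inverse-Gamma(13/3, 335/8)
obs 7: x=3/2 → posterior Inverse-Gamma(29/6, 42)
obs 8: x=-1/2 → posterior Inverse-Gamma(16/3, 361/8)

alpha=16/3, beta=361/8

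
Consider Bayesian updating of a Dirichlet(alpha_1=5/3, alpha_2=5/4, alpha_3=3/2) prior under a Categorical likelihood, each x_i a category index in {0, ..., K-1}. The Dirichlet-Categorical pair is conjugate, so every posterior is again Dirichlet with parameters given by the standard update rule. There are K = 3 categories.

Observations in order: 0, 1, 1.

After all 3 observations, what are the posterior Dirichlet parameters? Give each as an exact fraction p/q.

alpha_1=8/3, alpha_2=13/4, alpha_3=3/2

obs 1: x=0 → posterior Dirichlet(8/3, 5/4, 3/2)
obs 2: x=1 → posterior Dirichlet(8/3, 9/4, 3/2)
obs 3: x=1 → posterior Dirichlet(8/3, 13/4, 3/2)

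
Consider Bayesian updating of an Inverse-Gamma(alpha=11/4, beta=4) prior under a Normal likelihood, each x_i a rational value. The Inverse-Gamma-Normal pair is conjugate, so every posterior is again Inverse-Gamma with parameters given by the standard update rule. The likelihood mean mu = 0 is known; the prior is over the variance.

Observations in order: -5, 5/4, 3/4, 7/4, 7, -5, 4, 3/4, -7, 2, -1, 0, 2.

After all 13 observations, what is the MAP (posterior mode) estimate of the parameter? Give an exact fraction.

747/82

obs 1: x=-5 → posterior Inverse-Gamma(13/4, 33/2)
obs 2: x=5/4 → posterior Inverse-Gamma(15/4, 553/32)
obs 3: x=3/4 → posterior Inverse-Gamma(17/4, 281/16)
obs 4: x=7/4 → posterior Inverse-Gamma(19/4, 611/32)
obs 5: x=7 → posterior Inverse-Gamma(21/4, 1395/32)
obs 6: x=-5 → posterior Inverse-Gamma(23/4, 1795/32)
obs 7: x=4 → posterior Inverse-Gamma(25/4, 2051/32)
obs 8: x=3/4 → posterior Inverse-Gamma(27/4, 515/8)
obs 9: x=-7 → posterior Inverse-Gamma(29/4, 711/8)
obs 10: x=2 → posterior Inverse-Gamma(31/4, 727/8)
obs 11: x=-1 → posterior Inverse-Gamma(33/4, 731/8)
obs 12: x=0 → posterior Inverse-Gamma(35/4, 731/8)
obs 13: x=2 → posterior Inverse-Gamma(37/4, 747/8)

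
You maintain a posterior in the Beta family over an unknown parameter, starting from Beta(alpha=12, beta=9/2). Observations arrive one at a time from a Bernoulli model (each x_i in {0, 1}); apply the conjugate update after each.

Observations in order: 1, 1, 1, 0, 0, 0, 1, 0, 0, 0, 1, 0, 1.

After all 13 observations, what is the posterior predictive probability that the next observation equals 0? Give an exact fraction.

obs 1: x=1 → posterior Beta(13, 9/2)
obs 2: x=1 → posterior Beta(14, 9/2)
obs 3: x=1 → posterior Beta(15, 9/2)
obs 4: x=0 → posterior Beta(15, 11/2)
obs 5: x=0 → posterior Beta(15, 13/2)
obs 6: x=0 → posterior Beta(15, 15/2)
obs 7: x=1 → posterior Beta(16, 15/2)
obs 8: x=0 → posterior Beta(16, 17/2)
obs 9: x=0 → posterior Beta(16, 19/2)
obs 10: x=0 → posterior Beta(16, 21/2)
obs 11: x=1 → posterior Beta(17, 21/2)
obs 12: x=0 → posterior Beta(17, 23/2)
obs 13: x=1 → posterior Beta(18, 23/2)

23/59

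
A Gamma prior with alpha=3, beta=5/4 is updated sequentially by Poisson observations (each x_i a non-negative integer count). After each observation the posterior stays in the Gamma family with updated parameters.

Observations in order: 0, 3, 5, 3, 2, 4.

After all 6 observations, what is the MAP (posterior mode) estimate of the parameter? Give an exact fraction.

76/29

obs 1: x=0 → posterior Gamma(3, 9/4)
obs 2: x=3 → posterior Gamma(6, 13/4)
obs 3: x=5 → posterior Gamma(11, 17/4)
obs 4: x=3 → posterior Gamma(14, 21/4)
obs 5: x=2 → posterior Gamma(16, 25/4)
obs 6: x=4 → posterior Gamma(20, 29/4)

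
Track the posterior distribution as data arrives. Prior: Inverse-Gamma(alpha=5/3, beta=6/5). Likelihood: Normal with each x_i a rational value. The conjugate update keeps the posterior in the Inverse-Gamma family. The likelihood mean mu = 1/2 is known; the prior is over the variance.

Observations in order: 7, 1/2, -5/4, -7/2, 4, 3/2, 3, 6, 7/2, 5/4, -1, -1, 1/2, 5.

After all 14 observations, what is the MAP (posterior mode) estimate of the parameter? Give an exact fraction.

obs 1: x=7 → posterior Inverse-Gamma(13/6, 893/40)
obs 2: x=1/2 → posterior Inverse-Gamma(8/3, 893/40)
obs 3: x=-5/4 → posterior Inverse-Gamma(19/6, 3817/160)
obs 4: x=-7/2 → posterior Inverse-Gamma(11/3, 5097/160)
obs 5: x=4 → posterior Inverse-Gamma(25/6, 6077/160)
obs 6: x=3/2 → posterior Inverse-Gamma(14/3, 6157/160)
obs 7: x=3 → posterior Inverse-Gamma(31/6, 6657/160)
obs 8: x=6 → posterior Inverse-Gamma(17/3, 9077/160)
obs 9: x=7/2 → posterior Inverse-Gamma(37/6, 9797/160)
obs 10: x=5/4 → posterior Inverse-Gamma(20/3, 4921/80)
obs 11: x=-1 → posterior Inverse-Gamma(43/6, 5011/80)
obs 12: x=-1 → posterior Inverse-Gamma(23/3, 5101/80)
obs 13: x=1/2 → posterior Inverse-Gamma(49/6, 5101/80)
obs 14: x=5 → posterior Inverse-Gamma(26/3, 5911/80)

17733/2320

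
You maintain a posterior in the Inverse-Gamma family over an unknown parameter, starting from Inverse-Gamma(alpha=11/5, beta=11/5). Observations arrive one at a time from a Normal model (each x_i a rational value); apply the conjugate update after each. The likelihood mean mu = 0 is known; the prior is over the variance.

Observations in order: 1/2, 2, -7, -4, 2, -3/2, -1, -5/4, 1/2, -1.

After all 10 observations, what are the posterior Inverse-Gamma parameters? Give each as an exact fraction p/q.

obs 1: x=1/2 → posterior Inverse-Gamma(27/10, 93/40)
obs 2: x=2 → posterior Inverse-Gamma(16/5, 173/40)
obs 3: x=-7 → posterior Inverse-Gamma(37/10, 1153/40)
obs 4: x=-4 → posterior Inverse-Gamma(21/5, 1473/40)
obs 5: x=2 → posterior Inverse-Gamma(47/10, 1553/40)
obs 6: x=-3/2 → posterior Inverse-Gamma(26/5, 799/20)
obs 7: x=-1 → posterior Inverse-Gamma(57/10, 809/20)
obs 8: x=-5/4 → posterior Inverse-Gamma(31/5, 6597/160)
obs 9: x=1/2 → posterior Inverse-Gamma(67/10, 6617/160)
obs 10: x=-1 → posterior Inverse-Gamma(36/5, 6697/160)

alpha=36/5, beta=6697/160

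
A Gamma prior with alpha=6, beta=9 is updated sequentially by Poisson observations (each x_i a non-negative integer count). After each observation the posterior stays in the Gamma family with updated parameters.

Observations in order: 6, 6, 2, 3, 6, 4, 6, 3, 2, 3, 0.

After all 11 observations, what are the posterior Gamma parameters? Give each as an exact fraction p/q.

alpha=47, beta=20

obs 1: x=6 → posterior Gamma(12, 10)
obs 2: x=6 → posterior Gamma(18, 11)
obs 3: x=2 → posterior Gamma(20, 12)
obs 4: x=3 → posterior Gamma(23, 13)
obs 5: x=6 → posterior Gamma(29, 14)
obs 6: x=4 → posterior Gamma(33, 15)
obs 7: x=6 → posterior Gamma(39, 16)
obs 8: x=3 → posterior Gamma(42, 17)
obs 9: x=2 → posterior Gamma(44, 18)
obs 10: x=3 → posterior Gamma(47, 19)
obs 11: x=0 → posterior Gamma(47, 20)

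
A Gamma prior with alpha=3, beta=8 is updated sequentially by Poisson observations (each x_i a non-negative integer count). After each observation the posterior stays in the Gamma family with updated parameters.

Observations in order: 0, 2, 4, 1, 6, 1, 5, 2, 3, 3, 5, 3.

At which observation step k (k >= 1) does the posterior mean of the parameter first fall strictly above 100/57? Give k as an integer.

k = 11

obs 1: x=0 → posterior Gamma(3, 9)
obs 2: x=2 → posterior Gamma(5, 10)
obs 3: x=4 → posterior Gamma(9, 11)
obs 4: x=1 → posterior Gamma(10, 12)
obs 5: x=6 → posterior Gamma(16, 13)
obs 6: x=1 → posterior Gamma(17, 14)
obs 7: x=5 → posterior Gamma(22, 15)
obs 8: x=2 → posterior Gamma(24, 16)
obs 9: x=3 → posterior Gamma(27, 17)
obs 10: x=3 → posterior Gamma(30, 18)
obs 11: x=5 → posterior Gamma(35, 19)
obs 12: x=3 → posterior Gamma(38, 20)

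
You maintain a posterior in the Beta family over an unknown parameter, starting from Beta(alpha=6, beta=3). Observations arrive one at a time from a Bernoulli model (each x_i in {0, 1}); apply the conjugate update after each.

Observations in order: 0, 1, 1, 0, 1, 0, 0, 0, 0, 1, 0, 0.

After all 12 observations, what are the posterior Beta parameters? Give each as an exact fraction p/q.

obs 1: x=0 → posterior Beta(6, 4)
obs 2: x=1 → posterior Beta(7, 4)
obs 3: x=1 → posterior Beta(8, 4)
obs 4: x=0 → posterior Beta(8, 5)
obs 5: x=1 → posterior Beta(9, 5)
obs 6: x=0 → posterior Beta(9, 6)
obs 7: x=0 → posterior Beta(9, 7)
obs 8: x=0 → posterior Beta(9, 8)
obs 9: x=0 → posterior Beta(9, 9)
obs 10: x=1 → posterior Beta(10, 9)
obs 11: x=0 → posterior Beta(10, 10)
obs 12: x=0 → posterior Beta(10, 11)

alpha=10, beta=11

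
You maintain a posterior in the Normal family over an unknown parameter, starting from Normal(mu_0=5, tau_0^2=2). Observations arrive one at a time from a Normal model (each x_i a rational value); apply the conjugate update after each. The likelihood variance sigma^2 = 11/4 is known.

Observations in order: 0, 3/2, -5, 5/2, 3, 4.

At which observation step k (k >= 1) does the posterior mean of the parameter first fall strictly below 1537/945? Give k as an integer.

k = 3

obs 1: x=0 → posterior Normal(55/19, 22/19)
obs 2: x=3/2 → posterior Normal(67/27, 22/27)
obs 3: x=-5 → posterior Normal(27/35, 22/35)
obs 4: x=5/2 → posterior Normal(47/43, 22/43)
obs 5: x=3 → posterior Normal(71/51, 22/51)
obs 6: x=4 → posterior Normal(103/59, 22/59)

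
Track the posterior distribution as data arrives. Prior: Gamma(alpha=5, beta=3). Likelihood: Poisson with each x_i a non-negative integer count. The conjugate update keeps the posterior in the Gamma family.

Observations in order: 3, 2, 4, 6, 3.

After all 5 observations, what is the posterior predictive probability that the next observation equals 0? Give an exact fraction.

590295810358705651712/8862938119652501095929

obs 1: x=3 → posterior Gamma(8, 4)
obs 2: x=2 → posterior Gamma(10, 5)
obs 3: x=4 → posterior Gamma(14, 6)
obs 4: x=6 → posterior Gamma(20, 7)
obs 5: x=3 → posterior Gamma(23, 8)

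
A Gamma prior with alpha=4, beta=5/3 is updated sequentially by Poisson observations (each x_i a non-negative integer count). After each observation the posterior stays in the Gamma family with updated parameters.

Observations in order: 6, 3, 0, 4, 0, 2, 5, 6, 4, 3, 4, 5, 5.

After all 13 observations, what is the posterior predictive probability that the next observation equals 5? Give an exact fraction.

553499670906509967182704742979487096568000970840410420932230612705818384135742900632511578112/4339903215627667648552575497501071662874353905047117714896894934294985567529203577927954241921

obs 1: x=6 → posterior Gamma(10, 8/3)
obs 2: x=3 → posterior Gamma(13, 11/3)
obs 3: x=0 → posterior Gamma(13, 14/3)
obs 4: x=4 → posterior Gamma(17, 17/3)
obs 5: x=0 → posterior Gamma(17, 20/3)
obs 6: x=2 → posterior Gamma(19, 23/3)
obs 7: x=5 → posterior Gamma(24, 26/3)
obs 8: x=6 → posterior Gamma(30, 29/3)
obs 9: x=4 → posterior Gamma(34, 32/3)
obs 10: x=3 → posterior Gamma(37, 35/3)
obs 11: x=4 → posterior Gamma(41, 38/3)
obs 12: x=5 → posterior Gamma(46, 41/3)
obs 13: x=5 → posterior Gamma(51, 44/3)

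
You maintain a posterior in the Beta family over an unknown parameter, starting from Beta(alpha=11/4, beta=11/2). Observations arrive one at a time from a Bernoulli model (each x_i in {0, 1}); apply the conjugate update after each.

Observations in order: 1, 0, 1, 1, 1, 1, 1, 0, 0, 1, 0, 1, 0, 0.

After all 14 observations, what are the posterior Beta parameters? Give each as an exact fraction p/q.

obs 1: x=1 → posterior Beta(15/4, 11/2)
obs 2: x=0 → posterior Beta(15/4, 13/2)
obs 3: x=1 → posterior Beta(19/4, 13/2)
obs 4: x=1 → posterior Beta(23/4, 13/2)
obs 5: x=1 → posterior Beta(27/4, 13/2)
obs 6: x=1 → posterior Beta(31/4, 13/2)
obs 7: x=1 → posterior Beta(35/4, 13/2)
obs 8: x=0 → posterior Beta(35/4, 15/2)
obs 9: x=0 → posterior Beta(35/4, 17/2)
obs 10: x=1 → posterior Beta(39/4, 17/2)
obs 11: x=0 → posterior Beta(39/4, 19/2)
obs 12: x=1 → posterior Beta(43/4, 19/2)
obs 13: x=0 → posterior Beta(43/4, 21/2)
obs 14: x=0 → posterior Beta(43/4, 23/2)

alpha=43/4, beta=23/2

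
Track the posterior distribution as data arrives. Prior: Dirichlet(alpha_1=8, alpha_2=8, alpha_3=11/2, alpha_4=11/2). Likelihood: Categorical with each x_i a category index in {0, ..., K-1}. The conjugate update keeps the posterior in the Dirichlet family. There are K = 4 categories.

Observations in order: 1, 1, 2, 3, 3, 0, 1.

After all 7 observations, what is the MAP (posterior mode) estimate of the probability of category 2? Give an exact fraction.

obs 1: x=1 → posterior Dirichlet(8, 9, 11/2, 11/2)
obs 2: x=1 → posterior Dirichlet(8, 10, 11/2, 11/2)
obs 3: x=2 → posterior Dirichlet(8, 10, 13/2, 11/2)
obs 4: x=3 → posterior Dirichlet(8, 10, 13/2, 13/2)
obs 5: x=3 → posterior Dirichlet(8, 10, 13/2, 15/2)
obs 6: x=0 → posterior Dirichlet(9, 10, 13/2, 15/2)
obs 7: x=1 → posterior Dirichlet(9, 11, 13/2, 15/2)

11/60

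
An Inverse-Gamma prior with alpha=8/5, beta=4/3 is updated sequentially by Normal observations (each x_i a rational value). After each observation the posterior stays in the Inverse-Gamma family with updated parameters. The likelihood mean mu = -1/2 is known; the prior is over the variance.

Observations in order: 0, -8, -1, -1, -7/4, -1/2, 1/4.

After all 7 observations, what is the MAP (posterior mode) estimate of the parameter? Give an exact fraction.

7415/1464

obs 1: x=0 → posterior Inverse-Gamma(21/10, 35/24)
obs 2: x=-8 → posterior Inverse-Gamma(13/5, 355/12)
obs 3: x=-1 → posterior Inverse-Gamma(31/10, 713/24)
obs 4: x=-1 → posterior Inverse-Gamma(18/5, 179/6)
obs 5: x=-7/4 → posterior Inverse-Gamma(41/10, 2939/96)
obs 6: x=-1/2 → posterior Inverse-Gamma(23/5, 2939/96)
obs 7: x=1/4 → posterior Inverse-Gamma(51/10, 1483/48)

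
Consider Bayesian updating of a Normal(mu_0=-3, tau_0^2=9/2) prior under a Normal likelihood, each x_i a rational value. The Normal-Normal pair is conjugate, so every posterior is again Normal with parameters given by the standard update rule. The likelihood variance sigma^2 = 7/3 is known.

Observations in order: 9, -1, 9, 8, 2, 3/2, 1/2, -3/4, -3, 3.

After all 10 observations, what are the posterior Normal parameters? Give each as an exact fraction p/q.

obs 1: x=9 → posterior Normal(201/41, 63/41)
obs 2: x=-1 → posterior Normal(87/34, 63/68)
obs 3: x=9 → posterior Normal(417/95, 63/95)
obs 4: x=8 → posterior Normal(633/122, 63/122)
obs 5: x=2 → posterior Normal(687/149, 63/149)
obs 6: x=3/2 → posterior Normal(1455/352, 63/176)
obs 7: x=1/2 → posterior Normal(741/203, 9/29)
obs 8: x=-3/4 → posterior Normal(2883/920, 63/230)
obs 9: x=-3 → posterior Normal(2559/1028, 63/257)
obs 10: x=3 → posterior Normal(2883/1136, 63/284)

mu_0=2883/1136, tau_0^2=63/284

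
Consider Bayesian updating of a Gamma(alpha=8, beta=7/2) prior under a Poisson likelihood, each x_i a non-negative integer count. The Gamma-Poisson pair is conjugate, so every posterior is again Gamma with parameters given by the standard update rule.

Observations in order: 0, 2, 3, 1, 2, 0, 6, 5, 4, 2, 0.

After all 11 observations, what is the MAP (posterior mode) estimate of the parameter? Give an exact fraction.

64/29

obs 1: x=0 → posterior Gamma(8, 9/2)
obs 2: x=2 → posterior Gamma(10, 11/2)
obs 3: x=3 → posterior Gamma(13, 13/2)
obs 4: x=1 → posterior Gamma(14, 15/2)
obs 5: x=2 → posterior Gamma(16, 17/2)
obs 6: x=0 → posterior Gamma(16, 19/2)
obs 7: x=6 → posterior Gamma(22, 21/2)
obs 8: x=5 → posterior Gamma(27, 23/2)
obs 9: x=4 → posterior Gamma(31, 25/2)
obs 10: x=2 → posterior Gamma(33, 27/2)
obs 11: x=0 → posterior Gamma(33, 29/2)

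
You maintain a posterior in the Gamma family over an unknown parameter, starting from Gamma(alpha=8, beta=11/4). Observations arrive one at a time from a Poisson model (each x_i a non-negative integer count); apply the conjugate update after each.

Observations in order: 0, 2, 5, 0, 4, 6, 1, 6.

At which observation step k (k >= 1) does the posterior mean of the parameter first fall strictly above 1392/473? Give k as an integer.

obs 1: x=0 → posterior Gamma(8, 15/4)
obs 2: x=2 → posterior Gamma(10, 19/4)
obs 3: x=5 → posterior Gamma(15, 23/4)
obs 4: x=0 → posterior Gamma(15, 27/4)
obs 5: x=4 → posterior Gamma(19, 31/4)
obs 6: x=6 → posterior Gamma(25, 35/4)
obs 7: x=1 → posterior Gamma(26, 39/4)
obs 8: x=6 → posterior Gamma(32, 43/4)

k = 8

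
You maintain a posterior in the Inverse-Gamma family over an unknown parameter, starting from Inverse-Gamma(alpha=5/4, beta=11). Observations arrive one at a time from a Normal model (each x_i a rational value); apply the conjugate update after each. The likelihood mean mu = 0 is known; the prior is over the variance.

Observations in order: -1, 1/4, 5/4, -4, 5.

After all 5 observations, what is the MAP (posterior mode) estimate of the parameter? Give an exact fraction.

obs 1: x=-1 → posterior Inverse-Gamma(7/4, 23/2)
obs 2: x=1/4 → posterior Inverse-Gamma(9/4, 369/32)
obs 3: x=5/4 → posterior Inverse-Gamma(11/4, 197/16)
obs 4: x=-4 → posterior Inverse-Gamma(13/4, 325/16)
obs 5: x=5 → posterior Inverse-Gamma(15/4, 525/16)

525/76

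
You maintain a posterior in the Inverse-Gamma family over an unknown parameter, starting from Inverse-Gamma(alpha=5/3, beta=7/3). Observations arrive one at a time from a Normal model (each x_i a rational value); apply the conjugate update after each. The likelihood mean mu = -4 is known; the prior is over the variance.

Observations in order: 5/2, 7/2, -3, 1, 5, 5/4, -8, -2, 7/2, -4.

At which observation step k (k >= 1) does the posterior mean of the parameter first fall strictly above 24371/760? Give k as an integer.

obs 1: x=5/2 → posterior Inverse-Gamma(13/6, 563/24)
obs 2: x=7/2 → posterior Inverse-Gamma(8/3, 619/12)
obs 3: x=-3 → posterior Inverse-Gamma(19/6, 625/12)
obs 4: x=1 → posterior Inverse-Gamma(11/3, 775/12)
obs 5: x=5 → posterior Inverse-Gamma(25/6, 1261/12)
obs 6: x=5/4 → posterior Inverse-Gamma(14/3, 11411/96)
obs 7: x=-8 → posterior Inverse-Gamma(31/6, 12179/96)
obs 8: x=-2 → posterior Inverse-Gamma(17/3, 12371/96)
obs 9: x=7/2 → posterior Inverse-Gamma(37/6, 15071/96)
obs 10: x=-4 → posterior Inverse-Gamma(20/3, 15071/96)

k = 5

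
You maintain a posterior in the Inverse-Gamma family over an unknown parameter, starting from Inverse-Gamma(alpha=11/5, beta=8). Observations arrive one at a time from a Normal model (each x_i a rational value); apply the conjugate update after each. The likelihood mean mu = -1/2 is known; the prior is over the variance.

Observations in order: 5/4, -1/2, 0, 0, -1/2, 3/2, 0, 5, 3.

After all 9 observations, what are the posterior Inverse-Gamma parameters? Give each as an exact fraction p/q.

alpha=67/10, beta=1061/32

obs 1: x=5/4 → posterior Inverse-Gamma(27/10, 305/32)
obs 2: x=-1/2 → posterior Inverse-Gamma(16/5, 305/32)
obs 3: x=0 → posterior Inverse-Gamma(37/10, 309/32)
obs 4: x=0 → posterior Inverse-Gamma(21/5, 313/32)
obs 5: x=-1/2 → posterior Inverse-Gamma(47/10, 313/32)
obs 6: x=3/2 → posterior Inverse-Gamma(26/5, 377/32)
obs 7: x=0 → posterior Inverse-Gamma(57/10, 381/32)
obs 8: x=5 → posterior Inverse-Gamma(31/5, 865/32)
obs 9: x=3 → posterior Inverse-Gamma(67/10, 1061/32)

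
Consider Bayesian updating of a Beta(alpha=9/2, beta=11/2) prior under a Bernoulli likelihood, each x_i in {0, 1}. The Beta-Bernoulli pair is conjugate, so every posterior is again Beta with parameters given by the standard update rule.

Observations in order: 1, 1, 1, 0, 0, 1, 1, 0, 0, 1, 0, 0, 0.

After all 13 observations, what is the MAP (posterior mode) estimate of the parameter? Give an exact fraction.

19/42

obs 1: x=1 → posterior Beta(11/2, 11/2)
obs 2: x=1 → posterior Beta(13/2, 11/2)
obs 3: x=1 → posterior Beta(15/2, 11/2)
obs 4: x=0 → posterior Beta(15/2, 13/2)
obs 5: x=0 → posterior Beta(15/2, 15/2)
obs 6: x=1 → posterior Beta(17/2, 15/2)
obs 7: x=1 → posterior Beta(19/2, 15/2)
obs 8: x=0 → posterior Beta(19/2, 17/2)
obs 9: x=0 → posterior Beta(19/2, 19/2)
obs 10: x=1 → posterior Beta(21/2, 19/2)
obs 11: x=0 → posterior Beta(21/2, 21/2)
obs 12: x=0 → posterior Beta(21/2, 23/2)
obs 13: x=0 → posterior Beta(21/2, 25/2)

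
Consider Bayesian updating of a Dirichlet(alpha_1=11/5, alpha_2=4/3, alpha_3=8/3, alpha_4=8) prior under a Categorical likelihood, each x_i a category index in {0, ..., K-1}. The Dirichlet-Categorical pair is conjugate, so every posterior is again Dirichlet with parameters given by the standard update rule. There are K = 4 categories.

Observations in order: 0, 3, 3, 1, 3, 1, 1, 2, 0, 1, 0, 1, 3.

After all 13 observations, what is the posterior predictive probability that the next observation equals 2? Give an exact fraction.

obs 1: x=0 → posterior Dirichlet(16/5, 4/3, 8/3, 8)
obs 2: x=3 → posterior Dirichlet(16/5, 4/3, 8/3, 9)
obs 3: x=3 → posterior Dirichlet(16/5, 4/3, 8/3, 10)
obs 4: x=1 → posterior Dirichlet(16/5, 7/3, 8/3, 10)
obs 5: x=3 → posterior Dirichlet(16/5, 7/3, 8/3, 11)
obs 6: x=1 → posterior Dirichlet(16/5, 10/3, 8/3, 11)
obs 7: x=1 → posterior Dirichlet(16/5, 13/3, 8/3, 11)
obs 8: x=2 → posterior Dirichlet(16/5, 13/3, 11/3, 11)
obs 9: x=0 → posterior Dirichlet(21/5, 13/3, 11/3, 11)
obs 10: x=1 → posterior Dirichlet(21/5, 16/3, 11/3, 11)
obs 11: x=0 → posterior Dirichlet(26/5, 16/3, 11/3, 11)
obs 12: x=1 → posterior Dirichlet(26/5, 19/3, 11/3, 11)
obs 13: x=3 → posterior Dirichlet(26/5, 19/3, 11/3, 12)

55/408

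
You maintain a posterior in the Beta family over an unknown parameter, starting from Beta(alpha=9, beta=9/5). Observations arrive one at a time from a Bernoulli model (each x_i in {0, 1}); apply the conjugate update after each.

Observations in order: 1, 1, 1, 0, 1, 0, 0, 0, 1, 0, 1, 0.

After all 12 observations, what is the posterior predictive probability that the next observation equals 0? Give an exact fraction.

obs 1: x=1 → posterior Beta(10, 9/5)
obs 2: x=1 → posterior Beta(11, 9/5)
obs 3: x=1 → posterior Beta(12, 9/5)
obs 4: x=0 → posterior Beta(12, 14/5)
obs 5: x=1 → posterior Beta(13, 14/5)
obs 6: x=0 → posterior Beta(13, 19/5)
obs 7: x=0 → posterior Beta(13, 24/5)
obs 8: x=0 → posterior Beta(13, 29/5)
obs 9: x=1 → posterior Beta(14, 29/5)
obs 10: x=0 → posterior Beta(14, 34/5)
obs 11: x=1 → posterior Beta(15, 34/5)
obs 12: x=0 → posterior Beta(15, 39/5)

13/38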